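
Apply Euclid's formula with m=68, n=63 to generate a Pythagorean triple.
(655, 8568, 8593)

Euclid's formula: a = m² - n², b = 2mn, c = m² + n²
m = 68, n = 63
a = 68² - 63² = 4624 - 3969 = 655
b = 2 × 68 × 63 = 8568
c = 68² + 63² = 4624 + 3969 = 8593
Verification: 655² + 8568² = 429025 + 73410624 = 73839649 = 8593² ✓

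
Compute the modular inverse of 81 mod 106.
89

gcd(81, 106) = 1, so the inverse exists.
Extended Euclidean algorithm on (106, 81):
106 = 1 × 81 + 25  ⟹  25 = (1)·106 + (-1)·81
81 = 3 × 25 + 6  ⟹  6 = (-3)·106 + (4)·81
25 = 4 × 6 + 1  ⟹  1 = (13)·106 + (-17)·81
So (-17)·81 ≡ 1 (mod 106), i.e. 81^(-1) ≡ -17 ≡ 89 (mod 106).
Check: 81 × 89 = 7209 ≡ 1 (mod 106)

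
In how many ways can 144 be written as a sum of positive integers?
22540654445

p(n) counts ways to write n as a sum of positive integers (order ignored).
Euler's pentagonal recurrence: p(k) = p(k-1) + p(k-2) - p(k-5) - p(k-7) + p(k-12) + p(k-15) - ... (offsets j(3j∓1)/2, signs ++--, p(0)=1, p(<0)=0).
DP table for k = 0..143: p(0)=1, p(1)=1, p(2)=2, p(3)=3, p(4)=5, p(5)=7, p(6)=11, p(7)=15, p(8)=22, p(9)=30, p(10)=42, p(11)=56, p(12)=77, p(13)=101, p(14)=135, p(15)=176, p(16)=231, p(17)=297, p(18)=385, p(19)=490, p(20)=627, p(21)=792, p(22)=1002, p(23)=1255, p(24)=1575, p(25)=1958, p(26)=2436, p(27)=3010, p(28)=3718, p(29)=4565, p(30)=5604, p(31)=6842, p(32)=8349, p(33)=10143, p(34)=12310, p(35)=14883, p(36)=17977, p(37)=21637, p(38)=26015, p(39)=31185, p(40)=37338, p(41)=44583, p(42)=53174, p(43)=63261, p(44)=75175, p(45)=89134, p(46)=105558, p(47)=124754, p(48)=147273, p(49)=173525, p(50)=204226, p(51)=239943, p(52)=281589, p(53)=329931, p(54)=386155, p(55)=451276, p(56)=526823, p(57)=614154, p(58)=715220, p(59)=831820, p(60)=966467, p(61)=1121505, p(62)=1300156, p(63)=1505499, p(64)=1741630, p(65)=2012558, p(66)=2323520, p(67)=2679689, p(68)=3087735, p(69)=3554345, p(70)=4087968, p(71)=4697205, p(72)=5392783, p(73)=6185689, p(74)=7089500, p(75)=8118264, p(76)=9289091, p(77)=10619863, p(78)=12132164, p(79)=13848650, p(80)=15796476, p(81)=18004327, p(82)=20506255, p(83)=23338469, p(84)=26543660, p(85)=30167357, p(86)=34262962, p(87)=38887673, p(88)=44108109, p(89)=49995925, p(90)=56634173, p(91)=64112359, p(92)=72533807, p(93)=82010177, p(94)=92669720, p(95)=104651419, p(96)=118114304, p(97)=133230930, p(98)=150198136, p(99)=169229875, p(100)=190569292, p(101)=214481126, p(102)=241265379, p(103)=271248950, p(104)=304801365, p(105)=342325709, p(106)=384276336, p(107)=431149389, p(108)=483502844, p(109)=541946240, p(110)=607163746, p(111)=679903203, p(112)=761002156, p(113)=851376628, p(114)=952050665, p(115)=1064144451, p(116)=1188908248, p(117)=1327710076, p(118)=1482074143, p(119)=1653668665, p(120)=1844349560, p(121)=2056148051, p(122)=2291320912, p(123)=2552338241, p(124)=2841940500, p(125)=3163127352, p(126)=3519222692, p(127)=3913864295, p(128)=4351078600, p(129)=4835271870, p(130)=5371315400, p(131)=5964539504, p(132)=6620830889, p(133)=7346629512, p(134)=8149040695, p(135)=9035836076, p(136)=10015581680, p(137)=11097645016, p(138)=12292341831, p(139)=13610949895, p(140)=15065878135, p(141)=16670689208, p(142)=18440293320, p(143)=20390982757.
Final step: p(144) = p(143) + p(142) - p(139) - p(137) + p(132) + p(129) - p(122) - p(118) + p(109) + p(104) - p(93) - p(87) + p(74) + p(67) - p(52) - p(44) + p(27) + p(18)
= 20390982757 + 18440293320 - 13610949895 - 11097645016 + 6620830889 + 4835271870 - 2291320912 - 1482074143 + 541946240 + 304801365 - 82010177 - 38887673 + 7089500 + 2679689 - 281589 - 75175 + 3010 + 385
= 22540654445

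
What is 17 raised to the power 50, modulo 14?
9

Repeated squaring. Binary of 50 = 110010.
17^1 ≡ 3 (mod 14); 17^2 ≡ 9 (mod 14); 17^4 ≡ 11 (mod 14); 17^8 ≡ 9 (mod 14); 17^16 ≡ 11 (mod 14); 17^32 ≡ 9 (mod 14)
17^50 = 17^2 × 17^16 × 17^32 ≡ 9 (mod 14)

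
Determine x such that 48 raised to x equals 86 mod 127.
89

Baby-step giant-step with step n = ⌈√127⌉ = 12.
Baby steps 48^j mod 127 (j:value) for j=0..11: 0:1, 1:48, 2:18, 3:102, 4:70, 5:58, 6:117, 7:28, 8:74, 9:123, 10:62, 11:55.
Giant-step multiplier: 48^(-12) ≡ 48^(126-12) = 48^114 ≡ 47 (mod 127).
Giant steps γ_i = 86·47^i mod 127: γ_0=86, γ_1=105, γ_2=109, γ_3=43, γ_4=116, γ_5=118, γ_6=85, γ_7=58 (in table at j=5).
x = i·n + j = 7·12 + 5 = 89.
Check: 48^89 ≡ 86 (mod 127).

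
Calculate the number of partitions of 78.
12132164

p(n) counts ways to write n as a sum of positive integers (order ignored).
Euler's pentagonal recurrence: p(k) = p(k-1) + p(k-2) - p(k-5) - p(k-7) + p(k-12) + p(k-15) - ... (offsets j(3j∓1)/2, signs ++--, p(0)=1, p(<0)=0).
DP table for k = 0..77: p(0)=1, p(1)=1, p(2)=2, p(3)=3, p(4)=5, p(5)=7, p(6)=11, p(7)=15, p(8)=22, p(9)=30, p(10)=42, p(11)=56, p(12)=77, p(13)=101, p(14)=135, p(15)=176, p(16)=231, p(17)=297, p(18)=385, p(19)=490, p(20)=627, p(21)=792, p(22)=1002, p(23)=1255, p(24)=1575, p(25)=1958, p(26)=2436, p(27)=3010, p(28)=3718, p(29)=4565, p(30)=5604, p(31)=6842, p(32)=8349, p(33)=10143, p(34)=12310, p(35)=14883, p(36)=17977, p(37)=21637, p(38)=26015, p(39)=31185, p(40)=37338, p(41)=44583, p(42)=53174, p(43)=63261, p(44)=75175, p(45)=89134, p(46)=105558, p(47)=124754, p(48)=147273, p(49)=173525, p(50)=204226, p(51)=239943, p(52)=281589, p(53)=329931, p(54)=386155, p(55)=451276, p(56)=526823, p(57)=614154, p(58)=715220, p(59)=831820, p(60)=966467, p(61)=1121505, p(62)=1300156, p(63)=1505499, p(64)=1741630, p(65)=2012558, p(66)=2323520, p(67)=2679689, p(68)=3087735, p(69)=3554345, p(70)=4087968, p(71)=4697205, p(72)=5392783, p(73)=6185689, p(74)=7089500, p(75)=8118264, p(76)=9289091, p(77)=10619863.
Final step: p(78) = p(77) + p(76) - p(73) - p(71) + p(66) + p(63) - p(56) - p(52) + p(43) + p(38) - p(27) - p(21) + p(8) + p(1)
= 10619863 + 9289091 - 6185689 - 4697205 + 2323520 + 1505499 - 526823 - 281589 + 63261 + 26015 - 3010 - 792 + 22 + 1
= 12132164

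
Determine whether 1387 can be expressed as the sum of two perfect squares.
Not possible

Factorization: 1387 = 19 × 73
By Fermat: n is sum of two squares iff every prime p ≡ 3 (mod 4) appears to even power.
Prime(s) ≡ 3 (mod 4) with odd exponent: [(19, 1)]
Therefore 1387 cannot be expressed as a² + b².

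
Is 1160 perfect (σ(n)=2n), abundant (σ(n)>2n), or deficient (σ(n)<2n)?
abundant

Proper divisors of 1160: sum = 1 + 2 + 4 + 5 + 8 + 10 + 20 + 29 + 40 + 58 + 116 + 145 + 232 + 290 + 580 = 1540
Since 1540 > 1160, 1160 is abundant.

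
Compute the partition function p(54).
386155

p(n) counts ways to write n as a sum of positive integers (order ignored).
Euler's pentagonal recurrence: p(k) = p(k-1) + p(k-2) - p(k-5) - p(k-7) + p(k-12) + p(k-15) - ... (offsets j(3j∓1)/2, signs ++--, p(0)=1, p(<0)=0).
DP table for k = 0..53: p(0)=1, p(1)=1, p(2)=2, p(3)=3, p(4)=5, p(5)=7, p(6)=11, p(7)=15, p(8)=22, p(9)=30, p(10)=42, p(11)=56, p(12)=77, p(13)=101, p(14)=135, p(15)=176, p(16)=231, p(17)=297, p(18)=385, p(19)=490, p(20)=627, p(21)=792, p(22)=1002, p(23)=1255, p(24)=1575, p(25)=1958, p(26)=2436, p(27)=3010, p(28)=3718, p(29)=4565, p(30)=5604, p(31)=6842, p(32)=8349, p(33)=10143, p(34)=12310, p(35)=14883, p(36)=17977, p(37)=21637, p(38)=26015, p(39)=31185, p(40)=37338, p(41)=44583, p(42)=53174, p(43)=63261, p(44)=75175, p(45)=89134, p(46)=105558, p(47)=124754, p(48)=147273, p(49)=173525, p(50)=204226, p(51)=239943, p(52)=281589, p(53)=329931.
Final step: p(54) = p(53) + p(52) - p(49) - p(47) + p(42) + p(39) - p(32) - p(28) + p(19) + p(14) - p(3)
= 329931 + 281589 - 173525 - 124754 + 53174 + 31185 - 8349 - 3718 + 490 + 135 - 3
= 386155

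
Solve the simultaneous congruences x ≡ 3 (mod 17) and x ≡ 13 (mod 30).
343

Using Chinese Remainder Theorem:
M = 17 × 30 = 510
M1 = 30, M2 = 17
y1 = 30^(-1) mod 17 = 4
y2 = 17^(-1) mod 30 = 23
x = (3×30×4 + 13×17×23) mod 510 = 343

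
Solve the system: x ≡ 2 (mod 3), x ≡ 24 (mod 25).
74

Using Chinese Remainder Theorem:
M = 3 × 25 = 75
M1 = 25, M2 = 3
y1 = 25^(-1) mod 3 = 1
y2 = 3^(-1) mod 25 = 17
x = (2×25×1 + 24×3×17) mod 75 = 74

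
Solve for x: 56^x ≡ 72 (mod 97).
74

Baby-step giant-step with step n = ⌈√97⌉ = 10.
Baby steps 56^j mod 97 (j:value) for j=0..9: 0:1, 1:56, 2:32, 3:46, 4:54, 5:17, 6:79, 7:59, 8:6, 9:45.
Giant-step multiplier: 56^(-10) ≡ 56^(96-10) = 56^86 ≡ 48 (mod 97).
Giant steps γ_i = 72·48^i mod 97: γ_0=72, γ_1=61, γ_2=18, γ_3=88, γ_4=53, γ_5=22, γ_6=86, γ_7=54 (in table at j=4).
x = i·n + j = 7·10 + 4 = 74.
Check: 56^74 ≡ 72 (mod 97).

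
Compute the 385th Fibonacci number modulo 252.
1

Matrix identity: Q^n = [[F_(n+1), F_n], [F_n, F_(n-1)]] with Q = [[1,1],[1,0]].
n = 385 = 110000001₂. Square-and-multiply, entries mod 252:
Q^1 = [[1,1],[1,0]]
Q^3 = (Q^1)²·Q = [[3,2],[2,1]]
Q^6 = (Q^3)² = [[13,8],[8,5]]
Q^12 = (Q^6)² = [[233,144],[144,89]]
Q^24 = (Q^12)² = [[181,0],[0,181]]
Q^48 = (Q^24)² = [[1,0],[0,1]]
Q^96 = (Q^48)² = [[1,0],[0,1]]
Q^192 = (Q^96)² = [[1,0],[0,1]]
Q^385 = (Q^192)²·Q = [[1,1],[1,0]]
F_385 mod 252 = Q^385[0][1] = 1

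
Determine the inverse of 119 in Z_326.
263

gcd(119, 326) = 1, so the inverse exists.
Extended Euclidean algorithm on (326, 119):
326 = 2 × 119 + 88  ⟹  88 = (1)·326 + (-2)·119
119 = 1 × 88 + 31  ⟹  31 = (-1)·326 + (3)·119
88 = 2 × 31 + 26  ⟹  26 = (3)·326 + (-8)·119
31 = 1 × 26 + 5  ⟹  5 = (-4)·326 + (11)·119
26 = 5 × 5 + 1  ⟹  1 = (23)·326 + (-63)·119
So (-63)·119 ≡ 1 (mod 326), i.e. 119^(-1) ≡ -63 ≡ 263 (mod 326).
Check: 119 × 263 = 31297 ≡ 1 (mod 326)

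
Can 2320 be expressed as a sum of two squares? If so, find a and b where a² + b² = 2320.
4² + 48² (a=4, b=48)

Factorization: 2320 = 2^4 × 5 × 29
By Fermat: n is sum of two squares iff every prime p ≡ 3 (mod 4) appears to even power.
All primes ≡ 3 (mod 4) appear to even power.
Search a = 0, 1, 2, … for 2320 - a² a perfect square: first hit at a = 4: 2320 - 16 = 2304 = 48².
2320 = 4² + 48² = 16 + 2304 ✓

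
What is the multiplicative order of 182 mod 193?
64

193 is prime, so ord(182) divides φ(193) = 192.
Divisors of 192: 1, 2, 3, 4, 6, 8, 12, 16, 24, 32, 48, 64, 96, 192.
Repeated squaring: 182^1 ≡ 182, 182^2 ≡ 121, 182^4 ≡ 166, 182^8 ≡ 150, 182^16 ≡ 112, 182^32 ≡ 192, 182^64 ≡ 1, 182^128 ≡ 1 (mod 193).
Test 182^d mod 193 for each divisor d in increasing order:
182^1 ≡ 182
182^2 ≡ 121
182^3 = 182^2·182^1 ≡ 20
182^4 ≡ 166
182^6 = 182^4·182^2 ≡ 14
182^8 ≡ 150
182^12 = 182^8·182^4 ≡ 3
182^16 ≡ 112
182^24 = 182^16·182^8 ≡ 9
182^32 ≡ 192
182^48 = 182^32·182^16 ≡ 81
182^64 ≡ 1  ← first divisor giving 1
The order is 64.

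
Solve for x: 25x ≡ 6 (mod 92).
x ≡ 26 (mod 92)

gcd(25, 92) = 1, which divides 6, so solutions exist.
Find 25^(-1) mod 92 by the extended Euclidean algorithm:
92 = 3 × 25 + 17  ⟹  17 = (1)·92 + (-3)·25
25 = 1 × 17 + 8  ⟹  8 = (-1)·92 + (4)·25
17 = 2 × 8 + 1  ⟹  1 = (3)·92 + (-11)·25
So (-11)·25 ≡ 1 (mod 92), i.e. 25^(-1) ≡ -11 ≡ 81 (mod 92).
x ≡ 81 × 6 = 486 ≡ 26 (mod 92).
Check: 25 × 26 = 650 ≡ 6 (mod 92).
Unique solution: x ≡ 26 (mod 92)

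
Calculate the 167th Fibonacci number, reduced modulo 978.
487

Matrix identity: Q^n = [[F_(n+1), F_n], [F_n, F_(n-1)]] with Q = [[1,1],[1,0]].
n = 167 = 10100111₂. Square-and-multiply, entries mod 978:
Q^1 = [[1,1],[1,0]]
Q^2 = (Q^1)² = [[2,1],[1,1]]
Q^5 = (Q^2)²·Q = [[8,5],[5,3]]
Q^10 = (Q^5)² = [[89,55],[55,34]]
Q^20 = (Q^10)² = [[188,897],[897,269]]
Q^41 = (Q^20)²·Q = [[976,829],[829,147]]
Q^83 = (Q^41)²·Q = [[600,689],[689,889]]
Q^167 = (Q^83)²·Q = [[486,487],[487,977]]
F_167 mod 978 = Q^167[0][1] = 487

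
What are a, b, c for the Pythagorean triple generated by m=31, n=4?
(945, 248, 977)

Euclid's formula: a = m² - n², b = 2mn, c = m² + n²
m = 31, n = 4
a = 31² - 4² = 961 - 16 = 945
b = 2 × 31 × 4 = 248
c = 31² + 4² = 961 + 16 = 977
Verification: 945² + 248² = 893025 + 61504 = 954529 = 977² ✓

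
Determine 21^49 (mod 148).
65

Repeated squaring. Binary of 49 = 110001.
21^1 ≡ 21 (mod 148); 21^2 ≡ 145 (mod 148); 21^4 ≡ 9 (mod 148); 21^8 ≡ 81 (mod 148); 21^16 ≡ 49 (mod 148); 21^32 ≡ 33 (mod 148)
21^49 = 21^1 × 21^16 × 21^32 ≡ 65 (mod 148)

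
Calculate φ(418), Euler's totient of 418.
180

418 = 2 × 11 × 19
φ(n) = n × ∏(1 - 1/p) for each prime p dividing n
φ(418) = 418 × (1 - 1/2) × (1 - 1/11) × (1 - 1/19) = 180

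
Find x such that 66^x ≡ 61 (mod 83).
70

Baby-step giant-step with step n = ⌈√83⌉ = 10.
Baby steps 66^j mod 83 (j:value) for j=0..9: 0:1, 1:66, 2:40, 3:67, 4:23, 5:24, 6:7, 7:47, 8:31, 9:54.
Giant-step multiplier: 66^(-10) ≡ 66^(82-10) = 66^72 ≡ 33 (mod 83).
Giant steps γ_i = 61·33^i mod 83: γ_0=61, γ_1=21, γ_2=29, γ_3=44, γ_4=41, γ_5=25, γ_6=78, γ_7=1 (in table at j=0).
x = i·n + j = 7·10 + 0 = 70.
Check: 66^70 ≡ 61 (mod 83).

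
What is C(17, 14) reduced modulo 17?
0

Using Lucas' theorem:
Write n=17 and k=14 in base 17:
n in base 17: [1, 0]
k in base 17: [0, 14]
C(17,14) mod 17 = ∏ C(n_i, k_i) mod 17
Digit binomials (mod 17): C(1,0) = 1; C(0,14) = 0 (k_i > n_i)
Product: 1 × 0 = 0 ≡ 0 (mod 17)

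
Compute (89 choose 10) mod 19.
1

Using Lucas' theorem:
Write n=89 and k=10 in base 19:
n in base 19: [4, 13]
k in base 19: [0, 10]
C(89,10) mod 19 = ∏ C(n_i, k_i) mod 19
Digit binomials (mod 19): C(4,0) = 1; C(13,10) = 286 ≡ 1
Product: 1 × 1 = 1 ≡ 1 (mod 19)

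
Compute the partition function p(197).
3068829878530

p(n) counts ways to write n as a sum of positive integers (order ignored).
Euler's pentagonal recurrence: p(k) = p(k-1) + p(k-2) - p(k-5) - p(k-7) + p(k-12) + p(k-15) - ... (offsets j(3j∓1)/2, signs ++--, p(0)=1, p(<0)=0).
DP table for k = 0..196: p(0)=1, p(1)=1, p(2)=2, p(3)=3, p(4)=5, p(5)=7, p(6)=11, p(7)=15, p(8)=22, p(9)=30, p(10)=42, p(11)=56, p(12)=77, p(13)=101, p(14)=135, p(15)=176, p(16)=231, p(17)=297, p(18)=385, p(19)=490, p(20)=627, p(21)=792, p(22)=1002, p(23)=1255, p(24)=1575, p(25)=1958, p(26)=2436, p(27)=3010, p(28)=3718, p(29)=4565, p(30)=5604, p(31)=6842, p(32)=8349, p(33)=10143, p(34)=12310, p(35)=14883, p(36)=17977, p(37)=21637, p(38)=26015, p(39)=31185, p(40)=37338, p(41)=44583, p(42)=53174, p(43)=63261, p(44)=75175, p(45)=89134, p(46)=105558, p(47)=124754, p(48)=147273, p(49)=173525, p(50)=204226, p(51)=239943, p(52)=281589, p(53)=329931, p(54)=386155, p(55)=451276, p(56)=526823, p(57)=614154, p(58)=715220, p(59)=831820, p(60)=966467, p(61)=1121505, p(62)=1300156, p(63)=1505499, p(64)=1741630, p(65)=2012558, p(66)=2323520, p(67)=2679689, p(68)=3087735, p(69)=3554345, p(70)=4087968, p(71)=4697205, p(72)=5392783, p(73)=6185689, p(74)=7089500, p(75)=8118264, p(76)=9289091, p(77)=10619863, p(78)=12132164, p(79)=13848650, p(80)=15796476, p(81)=18004327, p(82)=20506255, p(83)=23338469, p(84)=26543660, p(85)=30167357, p(86)=34262962, p(87)=38887673, p(88)=44108109, p(89)=49995925, p(90)=56634173, p(91)=64112359, p(92)=72533807, p(93)=82010177, p(94)=92669720, p(95)=104651419, p(96)=118114304, p(97)=133230930, p(98)=150198136, p(99)=169229875, p(100)=190569292, p(101)=214481126, p(102)=241265379, p(103)=271248950, p(104)=304801365, p(105)=342325709, p(106)=384276336, p(107)=431149389, p(108)=483502844, p(109)=541946240, p(110)=607163746, p(111)=679903203, p(112)=761002156, p(113)=851376628, p(114)=952050665, p(115)=1064144451, p(116)=1188908248, p(117)=1327710076, p(118)=1482074143, p(119)=1653668665, p(120)=1844349560, p(121)=2056148051, p(122)=2291320912, p(123)=2552338241, p(124)=2841940500, p(125)=3163127352, p(126)=3519222692, p(127)=3913864295, p(128)=4351078600, p(129)=4835271870, p(130)=5371315400, p(131)=5964539504, p(132)=6620830889, p(133)=7346629512, p(134)=8149040695, p(135)=9035836076, p(136)=10015581680, p(137)=11097645016, p(138)=12292341831, p(139)=13610949895, p(140)=15065878135, p(141)=16670689208, p(142)=18440293320, p(143)=20390982757, p(144)=22540654445, p(145)=24908858009, p(146)=27517052599, p(147)=30388671978, p(148)=33549419497, p(149)=37027355200, p(150)=40853235313, p(151)=45060624582, p(152)=49686288421, p(153)=54770336324, p(154)=60356673280, p(155)=66493182097, p(156)=73232243759, p(157)=80630964769, p(158)=88751778802, p(159)=97662728555, p(160)=107438159466, p(161)=118159068427, p(162)=129913904637, p(163)=142798995930, p(164)=156919475295, p(165)=172389800255, p(166)=189334822579, p(167)=207890420102, p(168)=228204732751, p(169)=250438925115, p(170)=274768617130, p(171)=301384802048, p(172)=330495499613, p(173)=362326859895, p(174)=397125074750, p(175)=435157697830, p(176)=476715857290, p(177)=522115831195, p(178)=571701605655, p(179)=625846753120, p(180)=684957390936, p(181)=749474411781, p(182)=819876908323, p(183)=896684817527, p(184)=980462880430, p(185)=1071823774337, p(186)=1171432692373, p(187)=1280011042268, p(188)=1398341745571, p(189)=1527273599625, p(190)=1667727404093, p(191)=1820701100652, p(192)=1987276856363, p(193)=2168627105469, p(194)=2366022741845, p(195)=2580840212973, p(196)=2814570987591.
Final step: p(197) = p(196) + p(195) - p(192) - p(190) + p(185) + p(182) - p(175) - p(171) + p(162) + p(157) - p(146) - p(140) + p(127) + p(120) - p(105) - p(97) + p(80) + p(71) - p(52) - p(42) + p(21) + p(10)
= 2814570987591 + 2580840212973 - 1987276856363 - 1667727404093 + 1071823774337 + 819876908323 - 435157697830 - 301384802048 + 129913904637 + 80630964769 - 27517052599 - 15065878135 + 3913864295 + 1844349560 - 342325709 - 133230930 + 15796476 + 4697205 - 281589 - 53174 + 792 + 42
= 3068829878530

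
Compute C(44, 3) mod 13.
10

Using Lucas' theorem:
Write n=44 and k=3 in base 13:
n in base 13: [3, 5]
k in base 13: [0, 3]
C(44,3) mod 13 = ∏ C(n_i, k_i) mod 13
Digit binomials (mod 13): C(3,0) = 1; C(5,3) = 10
Product: 1 × 10 = 10 ≡ 10 (mod 13)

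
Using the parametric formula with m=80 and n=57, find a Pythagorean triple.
(3151, 9120, 9649)

Euclid's formula: a = m² - n², b = 2mn, c = m² + n²
m = 80, n = 57
a = 80² - 57² = 6400 - 3249 = 3151
b = 2 × 80 × 57 = 9120
c = 80² + 57² = 6400 + 3249 = 9649
Verification: 3151² + 9120² = 9928801 + 83174400 = 93103201 = 9649² ✓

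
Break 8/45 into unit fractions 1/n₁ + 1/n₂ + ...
1/6 + 1/90

Greedy algorithm:
8/45: ceiling(45/8) = 6, use 1/6
1/90: ceiling(90/1) = 90, use 1/90
Result: 8/45 = 1/6 + 1/90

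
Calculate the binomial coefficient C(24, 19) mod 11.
0

Using Lucas' theorem:
Write n=24 and k=19 in base 11:
n in base 11: [2, 2]
k in base 11: [1, 8]
C(24,19) mod 11 = ∏ C(n_i, k_i) mod 11
Digit binomials (mod 11): C(2,1) = 2; C(2,8) = 0 (k_i > n_i)
Product: 2 × 0 = 0 ≡ 0 (mod 11)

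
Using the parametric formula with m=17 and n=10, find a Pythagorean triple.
(189, 340, 389)

Euclid's formula: a = m² - n², b = 2mn, c = m² + n²
m = 17, n = 10
a = 17² - 10² = 289 - 100 = 189
b = 2 × 17 × 10 = 340
c = 17² + 10² = 289 + 100 = 389
Verification: 189² + 340² = 35721 + 115600 = 151321 = 389² ✓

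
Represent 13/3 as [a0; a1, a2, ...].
[4; 3]

Euclidean algorithm steps:
13 = 4 × 3 + 1
3 = 3 × 1 + 0
Continued fraction: [4; 3]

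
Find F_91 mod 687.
32

Matrix identity: Q^n = [[F_(n+1), F_n], [F_n, F_(n-1)]] with Q = [[1,1],[1,0]].
n = 91 = 1011011₂. Square-and-multiply, entries mod 687:
Q^1 = [[1,1],[1,0]]
Q^2 = (Q^1)² = [[2,1],[1,1]]
Q^5 = (Q^2)²·Q = [[8,5],[5,3]]
Q^11 = (Q^5)²·Q = [[144,89],[89,55]]
Q^22 = (Q^11)² = [[490,536],[536,641]]
Q^45 = (Q^22)²·Q = [[62,467],[467,282]]
Q^91 = (Q^45)²·Q = [[609,32],[32,577]]
F_91 mod 687 = Q^91[0][1] = 32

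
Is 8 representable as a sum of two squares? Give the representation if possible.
2² + 2² (a=2, b=2)

Factorization: 8 = 2^3
By Fermat: n is sum of two squares iff every prime p ≡ 3 (mod 4) appears to even power.
All primes ≡ 3 (mod 4) appear to even power.
Search a = 0, 1, 2, … for 8 - a² a perfect square: first hit at a = 2: 8 - 4 = 4 = 2².
8 = 2² + 2² = 4 + 4 ✓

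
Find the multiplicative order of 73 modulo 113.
16

113 is prime, so ord(73) divides φ(113) = 112.
Divisors of 112: 1, 2, 4, 7, 8, 14, 16, 28, 56, 112.
Repeated squaring: 73^1 ≡ 73, 73^2 ≡ 18, 73^4 ≡ 98, 73^8 ≡ 112, 73^16 ≡ 1, 73^32 ≡ 1, 73^64 ≡ 1 (mod 113).
Test 73^d mod 113 for each divisor d in increasing order:
73^1 ≡ 73
73^2 ≡ 18
73^4 ≡ 98
73^7 = 73^4·73^2·73^1 ≡ 65
73^8 ≡ 112
73^14 = 73^8·73^4·73^2 ≡ 44
73^16 ≡ 1  ← first divisor giving 1
The order is 16.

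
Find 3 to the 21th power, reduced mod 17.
5

Repeated squaring. Binary of 21 = 10101.
3^1 ≡ 3 (mod 17); 3^2 ≡ 9 (mod 17); 3^4 ≡ 13 (mod 17); 3^8 ≡ 16 (mod 17); 3^16 ≡ 1 (mod 17)
3^21 = 3^1 × 3^4 × 3^16 ≡ 5 (mod 17)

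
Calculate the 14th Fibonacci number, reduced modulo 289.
88

Matrix identity: Q^n = [[F_(n+1), F_n], [F_n, F_(n-1)]] with Q = [[1,1],[1,0]].
n = 14 = 1110₂. Square-and-multiply, entries mod 289:
Q^1 = [[1,1],[1,0]]
Q^3 = (Q^1)²·Q = [[3,2],[2,1]]
Q^7 = (Q^3)²·Q = [[21,13],[13,8]]
Q^14 = (Q^7)² = [[32,88],[88,233]]
F_14 mod 289 = Q^14[0][1] = 88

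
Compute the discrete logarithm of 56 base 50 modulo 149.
97

Baby-step giant-step with step n = ⌈√149⌉ = 13.
Baby steps 50^j mod 149 (j:value) for j=0..12: 0:1, 1:50, 2:116, 3:138, 4:46, 5:65, 6:121, 7:90, 8:30, 9:10, 10:53, 11:117, 12:39.
Giant-step multiplier: 50^(-13) ≡ 50^(148-13) = 50^135 ≡ 23 (mod 149).
Giant steps γ_i = 56·23^i mod 149: γ_0=56, γ_1=96, γ_2=122, γ_3=124, γ_4=21, γ_5=36, γ_6=83, γ_7=121 (in table at j=6).
x = i·n + j = 7·13 + 6 = 97.
Check: 50^97 ≡ 56 (mod 149).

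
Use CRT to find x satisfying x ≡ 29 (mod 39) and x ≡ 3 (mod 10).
263

Using Chinese Remainder Theorem:
M = 39 × 10 = 390
M1 = 10, M2 = 39
y1 = 10^(-1) mod 39 = 4
y2 = 39^(-1) mod 10 = 9
x = (29×10×4 + 3×39×9) mod 390 = 263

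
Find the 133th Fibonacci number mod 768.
185

Matrix identity: Q^n = [[F_(n+1), F_n], [F_n, F_(n-1)]] with Q = [[1,1],[1,0]].
n = 133 = 10000101₂. Square-and-multiply, entries mod 768:
Q^1 = [[1,1],[1,0]]
Q^2 = (Q^1)² = [[2,1],[1,1]]
Q^4 = (Q^2)² = [[5,3],[3,2]]
Q^8 = (Q^4)² = [[34,21],[21,13]]
Q^16 = (Q^8)² = [[61,219],[219,610]]
Q^33 = (Q^16)²·Q = [[487,226],[226,261]]
Q^66 = (Q^33)² = [[245,88],[88,157]]
Q^133 = (Q^66)²·Q = [[233,185],[185,48]]
F_133 mod 768 = Q^133[0][1] = 185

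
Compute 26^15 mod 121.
67

Repeated squaring. Binary of 15 = 1111.
26^1 ≡ 26 (mod 121); 26^2 ≡ 71 (mod 121); 26^4 ≡ 80 (mod 121); 26^8 ≡ 108 (mod 121)
26^15 = 26^1 × 26^2 × 26^4 × 26^8 ≡ 67 (mod 121)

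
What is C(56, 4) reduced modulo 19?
1

Using Lucas' theorem:
Write n=56 and k=4 in base 19:
n in base 19: [2, 18]
k in base 19: [0, 4]
C(56,4) mod 19 = ∏ C(n_i, k_i) mod 19
Digit binomials (mod 19): C(2,0) = 1; C(18,4) = 3060 ≡ 1
Product: 1 × 1 = 1 ≡ 1 (mod 19)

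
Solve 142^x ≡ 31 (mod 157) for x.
106

Baby-step giant-step with step n = ⌈√157⌉ = 13.
Baby steps 142^j mod 157 (j:value) for j=0..12: 0:1, 1:142, 2:68, 3:79, 4:71, 5:34, 6:118, 7:114, 8:17, 9:59, 10:57, 11:87, 12:108.
Giant-step multiplier: 142^(-13) ≡ 142^(156-13) = 142^143 ≡ 135 (mod 157).
Giant steps γ_i = 31·135^i mod 157: γ_0=31, γ_1=103, γ_2=89, γ_3=83, γ_4=58, γ_5=137, γ_6=126, γ_7=54, γ_8=68 (in table at j=2).
x = i·n + j = 8·13 + 2 = 106.
Check: 142^106 ≡ 31 (mod 157).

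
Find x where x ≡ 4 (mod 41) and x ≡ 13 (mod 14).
209

Using Chinese Remainder Theorem:
M = 41 × 14 = 574
M1 = 14, M2 = 41
y1 = 14^(-1) mod 41 = 3
y2 = 41^(-1) mod 14 = 13
x = (4×14×3 + 13×41×13) mod 574 = 209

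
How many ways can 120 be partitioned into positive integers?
1844349560

p(n) counts ways to write n as a sum of positive integers (order ignored).
Euler's pentagonal recurrence: p(k) = p(k-1) + p(k-2) - p(k-5) - p(k-7) + p(k-12) + p(k-15) - ... (offsets j(3j∓1)/2, signs ++--, p(0)=1, p(<0)=0).
DP table for k = 0..119: p(0)=1, p(1)=1, p(2)=2, p(3)=3, p(4)=5, p(5)=7, p(6)=11, p(7)=15, p(8)=22, p(9)=30, p(10)=42, p(11)=56, p(12)=77, p(13)=101, p(14)=135, p(15)=176, p(16)=231, p(17)=297, p(18)=385, p(19)=490, p(20)=627, p(21)=792, p(22)=1002, p(23)=1255, p(24)=1575, p(25)=1958, p(26)=2436, p(27)=3010, p(28)=3718, p(29)=4565, p(30)=5604, p(31)=6842, p(32)=8349, p(33)=10143, p(34)=12310, p(35)=14883, p(36)=17977, p(37)=21637, p(38)=26015, p(39)=31185, p(40)=37338, p(41)=44583, p(42)=53174, p(43)=63261, p(44)=75175, p(45)=89134, p(46)=105558, p(47)=124754, p(48)=147273, p(49)=173525, p(50)=204226, p(51)=239943, p(52)=281589, p(53)=329931, p(54)=386155, p(55)=451276, p(56)=526823, p(57)=614154, p(58)=715220, p(59)=831820, p(60)=966467, p(61)=1121505, p(62)=1300156, p(63)=1505499, p(64)=1741630, p(65)=2012558, p(66)=2323520, p(67)=2679689, p(68)=3087735, p(69)=3554345, p(70)=4087968, p(71)=4697205, p(72)=5392783, p(73)=6185689, p(74)=7089500, p(75)=8118264, p(76)=9289091, p(77)=10619863, p(78)=12132164, p(79)=13848650, p(80)=15796476, p(81)=18004327, p(82)=20506255, p(83)=23338469, p(84)=26543660, p(85)=30167357, p(86)=34262962, p(87)=38887673, p(88)=44108109, p(89)=49995925, p(90)=56634173, p(91)=64112359, p(92)=72533807, p(93)=82010177, p(94)=92669720, p(95)=104651419, p(96)=118114304, p(97)=133230930, p(98)=150198136, p(99)=169229875, p(100)=190569292, p(101)=214481126, p(102)=241265379, p(103)=271248950, p(104)=304801365, p(105)=342325709, p(106)=384276336, p(107)=431149389, p(108)=483502844, p(109)=541946240, p(110)=607163746, p(111)=679903203, p(112)=761002156, p(113)=851376628, p(114)=952050665, p(115)=1064144451, p(116)=1188908248, p(117)=1327710076, p(118)=1482074143, p(119)=1653668665.
Final step: p(120) = p(119) + p(118) - p(115) - p(113) + p(108) + p(105) - p(98) - p(94) + p(85) + p(80) - p(69) - p(63) + p(50) + p(43) - p(28) - p(20) + p(3)
= 1653668665 + 1482074143 - 1064144451 - 851376628 + 483502844 + 342325709 - 150198136 - 92669720 + 30167357 + 15796476 - 3554345 - 1505499 + 204226 + 63261 - 3718 - 627 + 3
= 1844349560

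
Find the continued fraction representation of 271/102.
[2; 1, 1, 1, 10, 1, 2]

Euclidean algorithm steps:
271 = 2 × 102 + 67
102 = 1 × 67 + 35
67 = 1 × 35 + 32
35 = 1 × 32 + 3
32 = 10 × 3 + 2
3 = 1 × 2 + 1
2 = 2 × 1 + 0
Continued fraction: [2; 1, 1, 1, 10, 1, 2]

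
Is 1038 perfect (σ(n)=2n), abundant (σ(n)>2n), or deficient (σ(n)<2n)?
abundant

Proper divisors of 1038: sum = 1 + 2 + 3 + 6 + 173 + 346 + 519 = 1050
Since 1050 > 1038, 1038 is abundant.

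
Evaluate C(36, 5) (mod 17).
0

Using Lucas' theorem:
Write n=36 and k=5 in base 17:
n in base 17: [2, 2]
k in base 17: [0, 5]
C(36,5) mod 17 = ∏ C(n_i, k_i) mod 17
Digit binomials (mod 17): C(2,0) = 1; C(2,5) = 0 (k_i > n_i)
Product: 1 × 0 = 0 ≡ 0 (mod 17)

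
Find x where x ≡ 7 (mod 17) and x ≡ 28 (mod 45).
568

Using Chinese Remainder Theorem:
M = 17 × 45 = 765
M1 = 45, M2 = 17
y1 = 45^(-1) mod 17 = 14
y2 = 17^(-1) mod 45 = 8
x = (7×45×14 + 28×17×8) mod 765 = 568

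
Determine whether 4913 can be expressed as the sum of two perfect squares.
17² + 68² (a=17, b=68)

Factorization: 4913 = 17^3
By Fermat: n is sum of two squares iff every prime p ≡ 3 (mod 4) appears to even power.
All primes ≡ 3 (mod 4) appear to even power.
Search a = 0, 1, 2, … for 4913 - a² a perfect square: first hit at a = 17: 4913 - 289 = 4624 = 68².
4913 = 17² + 68² = 289 + 4624 ✓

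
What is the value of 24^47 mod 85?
39

Repeated squaring. Binary of 47 = 101111.
24^1 ≡ 24 (mod 85); 24^2 ≡ 66 (mod 85); 24^4 ≡ 21 (mod 85); 24^8 ≡ 16 (mod 85); 24^16 ≡ 1 (mod 85); 24^32 ≡ 1 (mod 85)
24^47 = 24^1 × 24^2 × 24^4 × 24^8 × 24^32 ≡ 39 (mod 85)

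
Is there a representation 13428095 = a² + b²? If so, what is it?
Not possible

Factorization: 13428095 = 5 × 139^3
By Fermat: n is sum of two squares iff every prime p ≡ 3 (mod 4) appears to even power.
Prime(s) ≡ 3 (mod 4) with odd exponent: [(139, 3)]
Therefore 13428095 cannot be expressed as a² + b².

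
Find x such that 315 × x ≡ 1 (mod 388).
287

gcd(315, 388) = 1, so the inverse exists.
Extended Euclidean algorithm on (388, 315):
388 = 1 × 315 + 73  ⟹  73 = (1)·388 + (-1)·315
315 = 4 × 73 + 23  ⟹  23 = (-4)·388 + (5)·315
73 = 3 × 23 + 4  ⟹  4 = (13)·388 + (-16)·315
23 = 5 × 4 + 3  ⟹  3 = (-69)·388 + (85)·315
4 = 1 × 3 + 1  ⟹  1 = (82)·388 + (-101)·315
So (-101)·315 ≡ 1 (mod 388), i.e. 315^(-1) ≡ -101 ≡ 287 (mod 388).
Check: 315 × 287 = 90405 ≡ 1 (mod 388)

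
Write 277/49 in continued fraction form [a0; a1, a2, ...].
[5; 1, 1, 1, 7, 2]

Euclidean algorithm steps:
277 = 5 × 49 + 32
49 = 1 × 32 + 17
32 = 1 × 17 + 15
17 = 1 × 15 + 2
15 = 7 × 2 + 1
2 = 2 × 1 + 0
Continued fraction: [5; 1, 1, 1, 7, 2]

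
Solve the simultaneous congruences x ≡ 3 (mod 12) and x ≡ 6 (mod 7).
27

Using Chinese Remainder Theorem:
M = 12 × 7 = 84
M1 = 7, M2 = 12
y1 = 7^(-1) mod 12 = 7
y2 = 12^(-1) mod 7 = 3
x = (3×7×7 + 6×12×3) mod 84 = 27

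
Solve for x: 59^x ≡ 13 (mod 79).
64

Baby-step giant-step with step n = ⌈√79⌉ = 9.
Baby steps 59^j mod 79 (j:value) for j=0..8: 0:1, 1:59, 2:5, 3:58, 4:25, 5:53, 6:46, 7:28, 8:72.
Giant-step multiplier: 59^(-9) ≡ 59^(78-9) = 59^69 ≡ 57 (mod 79).
Giant steps γ_i = 13·57^i mod 79: γ_0=13, γ_1=30, γ_2=51, γ_3=63, γ_4=36, γ_5=77, γ_6=44, γ_7=59 (in table at j=1).
x = i·n + j = 7·9 + 1 = 64.
Check: 59^64 ≡ 13 (mod 79).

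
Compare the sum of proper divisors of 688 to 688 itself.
deficient

Proper divisors of 688: sum = 1 + 2 + 4 + 8 + 16 + 43 + 86 + 172 + 344 = 676
Since 676 < 688, 688 is deficient.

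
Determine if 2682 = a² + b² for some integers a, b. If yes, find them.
9² + 51² (a=9, b=51)

Factorization: 2682 = 2 × 3^2 × 149
By Fermat: n is sum of two squares iff every prime p ≡ 3 (mod 4) appears to even power.
All primes ≡ 3 (mod 4) appear to even power.
Search a = 0, 1, 2, … for 2682 - a² a perfect square: first hit at a = 9: 2682 - 81 = 2601 = 51².
2682 = 9² + 51² = 81 + 2601 ✓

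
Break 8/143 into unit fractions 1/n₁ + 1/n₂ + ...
1/18 + 1/2574

Greedy algorithm:
8/143: ceiling(143/8) = 18, use 1/18
1/2574: ceiling(2574/1) = 2574, use 1/2574
Result: 8/143 = 1/18 + 1/2574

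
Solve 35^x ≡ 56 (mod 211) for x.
202

Baby-step giant-step with step n = ⌈√211⌉ = 15.
Baby steps 35^j mod 211 (j:value) for j=0..14: 0:1, 1:35, 2:170, 3:42, 4:204, 5:177, 6:76, 7:128, 8:49, 9:27, 10:101, 11:159, 12:79, 13:22, 14:137.
Giant-step multiplier: 35^(-15) ≡ 35^(210-15) = 35^195 ≡ 40 (mod 211).
Giant steps γ_i = 56·40^i mod 211: γ_0=56, γ_1=130, γ_2=136, γ_3=165, γ_4=59, γ_5=39, γ_6=83, γ_7=155, γ_8=81, γ_9=75, γ_10=46, γ_11=152, γ_12=172, γ_13=128 (in table at j=7).
x = i·n + j = 13·15 + 7 = 202.
Check: 35^202 ≡ 56 (mod 211).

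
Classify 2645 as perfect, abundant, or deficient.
deficient

Proper divisors of 2645: sum = 1 + 5 + 23 + 115 + 529 = 673
Since 673 < 2645, 2645 is deficient.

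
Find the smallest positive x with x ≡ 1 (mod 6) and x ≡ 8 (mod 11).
19

Using Chinese Remainder Theorem:
M = 6 × 11 = 66
M1 = 11, M2 = 6
y1 = 11^(-1) mod 6 = 5
y2 = 6^(-1) mod 11 = 2
x = (1×11×5 + 8×6×2) mod 66 = 19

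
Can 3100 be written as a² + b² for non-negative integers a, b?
Not possible

Factorization: 3100 = 2^2 × 5^2 × 31
By Fermat: n is sum of two squares iff every prime p ≡ 3 (mod 4) appears to even power.
Prime(s) ≡ 3 (mod 4) with odd exponent: [(31, 1)]
Therefore 3100 cannot be expressed as a² + b².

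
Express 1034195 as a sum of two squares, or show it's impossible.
Not possible

Factorization: 1034195 = 5 × 17 × 23^3
By Fermat: n is sum of two squares iff every prime p ≡ 3 (mod 4) appears to even power.
Prime(s) ≡ 3 (mod 4) with odd exponent: [(23, 3)]
Therefore 1034195 cannot be expressed as a² + b².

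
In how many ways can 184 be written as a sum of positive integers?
980462880430

p(n) counts ways to write n as a sum of positive integers (order ignored).
Euler's pentagonal recurrence: p(k) = p(k-1) + p(k-2) - p(k-5) - p(k-7) + p(k-12) + p(k-15) - ... (offsets j(3j∓1)/2, signs ++--, p(0)=1, p(<0)=0).
DP table for k = 0..183: p(0)=1, p(1)=1, p(2)=2, p(3)=3, p(4)=5, p(5)=7, p(6)=11, p(7)=15, p(8)=22, p(9)=30, p(10)=42, p(11)=56, p(12)=77, p(13)=101, p(14)=135, p(15)=176, p(16)=231, p(17)=297, p(18)=385, p(19)=490, p(20)=627, p(21)=792, p(22)=1002, p(23)=1255, p(24)=1575, p(25)=1958, p(26)=2436, p(27)=3010, p(28)=3718, p(29)=4565, p(30)=5604, p(31)=6842, p(32)=8349, p(33)=10143, p(34)=12310, p(35)=14883, p(36)=17977, p(37)=21637, p(38)=26015, p(39)=31185, p(40)=37338, p(41)=44583, p(42)=53174, p(43)=63261, p(44)=75175, p(45)=89134, p(46)=105558, p(47)=124754, p(48)=147273, p(49)=173525, p(50)=204226, p(51)=239943, p(52)=281589, p(53)=329931, p(54)=386155, p(55)=451276, p(56)=526823, p(57)=614154, p(58)=715220, p(59)=831820, p(60)=966467, p(61)=1121505, p(62)=1300156, p(63)=1505499, p(64)=1741630, p(65)=2012558, p(66)=2323520, p(67)=2679689, p(68)=3087735, p(69)=3554345, p(70)=4087968, p(71)=4697205, p(72)=5392783, p(73)=6185689, p(74)=7089500, p(75)=8118264, p(76)=9289091, p(77)=10619863, p(78)=12132164, p(79)=13848650, p(80)=15796476, p(81)=18004327, p(82)=20506255, p(83)=23338469, p(84)=26543660, p(85)=30167357, p(86)=34262962, p(87)=38887673, p(88)=44108109, p(89)=49995925, p(90)=56634173, p(91)=64112359, p(92)=72533807, p(93)=82010177, p(94)=92669720, p(95)=104651419, p(96)=118114304, p(97)=133230930, p(98)=150198136, p(99)=169229875, p(100)=190569292, p(101)=214481126, p(102)=241265379, p(103)=271248950, p(104)=304801365, p(105)=342325709, p(106)=384276336, p(107)=431149389, p(108)=483502844, p(109)=541946240, p(110)=607163746, p(111)=679903203, p(112)=761002156, p(113)=851376628, p(114)=952050665, p(115)=1064144451, p(116)=1188908248, p(117)=1327710076, p(118)=1482074143, p(119)=1653668665, p(120)=1844349560, p(121)=2056148051, p(122)=2291320912, p(123)=2552338241, p(124)=2841940500, p(125)=3163127352, p(126)=3519222692, p(127)=3913864295, p(128)=4351078600, p(129)=4835271870, p(130)=5371315400, p(131)=5964539504, p(132)=6620830889, p(133)=7346629512, p(134)=8149040695, p(135)=9035836076, p(136)=10015581680, p(137)=11097645016, p(138)=12292341831, p(139)=13610949895, p(140)=15065878135, p(141)=16670689208, p(142)=18440293320, p(143)=20390982757, p(144)=22540654445, p(145)=24908858009, p(146)=27517052599, p(147)=30388671978, p(148)=33549419497, p(149)=37027355200, p(150)=40853235313, p(151)=45060624582, p(152)=49686288421, p(153)=54770336324, p(154)=60356673280, p(155)=66493182097, p(156)=73232243759, p(157)=80630964769, p(158)=88751778802, p(159)=97662728555, p(160)=107438159466, p(161)=118159068427, p(162)=129913904637, p(163)=142798995930, p(164)=156919475295, p(165)=172389800255, p(166)=189334822579, p(167)=207890420102, p(168)=228204732751, p(169)=250438925115, p(170)=274768617130, p(171)=301384802048, p(172)=330495499613, p(173)=362326859895, p(174)=397125074750, p(175)=435157697830, p(176)=476715857290, p(177)=522115831195, p(178)=571701605655, p(179)=625846753120, p(180)=684957390936, p(181)=749474411781, p(182)=819876908323, p(183)=896684817527.
Final step: p(184) = p(183) + p(182) - p(179) - p(177) + p(172) + p(169) - p(162) - p(158) + p(149) + p(144) - p(133) - p(127) + p(114) + p(107) - p(92) - p(84) + p(67) + p(58) - p(39) - p(29) + p(8)
= 896684817527 + 819876908323 - 625846753120 - 522115831195 + 330495499613 + 250438925115 - 129913904637 - 88751778802 + 37027355200 + 22540654445 - 7346629512 - 3913864295 + 952050665 + 431149389 - 72533807 - 26543660 + 2679689 + 715220 - 31185 - 4565 + 22
= 980462880430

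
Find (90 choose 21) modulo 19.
3

Using Lucas' theorem:
Write n=90 and k=21 in base 19:
n in base 19: [4, 14]
k in base 19: [1, 2]
C(90,21) mod 19 = ∏ C(n_i, k_i) mod 19
Digit binomials (mod 19): C(4,1) = 4; C(14,2) = 91 ≡ 15
Product: 4 × 15 = 60 ≡ 3 (mod 19)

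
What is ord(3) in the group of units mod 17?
16

17 is prime, so ord(3) divides φ(17) = 16.
Divisors of 16: 1, 2, 4, 8, 16.
Repeated squaring: 3^1 ≡ 3, 3^2 ≡ 9, 3^4 ≡ 13, 3^8 ≡ 16, 3^16 ≡ 1 (mod 17).
Test 3^d mod 17 for each divisor d in increasing order:
3^1 ≡ 3
3^2 ≡ 9
3^4 ≡ 13
3^8 ≡ 16
3^16 ≡ 1  ← first divisor giving 1
The order is 16.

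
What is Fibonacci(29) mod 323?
13

Matrix identity: Q^n = [[F_(n+1), F_n], [F_n, F_(n-1)]] with Q = [[1,1],[1,0]].
n = 29 = 11101₂. Square-and-multiply, entries mod 323:
Q^1 = [[1,1],[1,0]]
Q^3 = (Q^1)²·Q = [[3,2],[2,1]]
Q^7 = (Q^3)²·Q = [[21,13],[13,8]]
Q^14 = (Q^7)² = [[287,54],[54,233]]
Q^29 = (Q^14)²·Q = [[315,13],[13,302]]
F_29 mod 323 = Q^29[0][1] = 13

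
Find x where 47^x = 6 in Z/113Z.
51

Baby-step giant-step with step n = ⌈√113⌉ = 11.
Baby steps 47^j mod 113 (j:value) for j=0..10: 0:1, 1:47, 2:62, 3:89, 4:2, 5:94, 6:11, 7:65, 8:4, 9:75, 10:22.
Giant-step multiplier: 47^(-11) ≡ 47^(112-11) = 47^101 ≡ 20 (mod 113).
Giant steps γ_i = 6·20^i mod 113: γ_0=6, γ_1=7, γ_2=27, γ_3=88, γ_4=65 (in table at j=7).
x = i·n + j = 4·11 + 7 = 51.
Check: 47^51 ≡ 6 (mod 113).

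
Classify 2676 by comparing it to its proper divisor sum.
abundant

Proper divisors of 2676: sum = 1 + 2 + 3 + 4 + 6 + 12 + 223 + 446 + 669 + 892 + 1338 = 3596
Since 3596 > 2676, 2676 is abundant.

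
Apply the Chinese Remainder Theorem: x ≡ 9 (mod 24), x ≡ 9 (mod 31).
9

Using Chinese Remainder Theorem:
M = 24 × 31 = 744
M1 = 31, M2 = 24
y1 = 31^(-1) mod 24 = 7
y2 = 24^(-1) mod 31 = 22
x = (9×31×7 + 9×24×22) mod 744 = 9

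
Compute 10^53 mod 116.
56

Repeated squaring. Binary of 53 = 110101.
10^1 ≡ 10 (mod 116); 10^2 ≡ 100 (mod 116); 10^4 ≡ 24 (mod 116); 10^8 ≡ 112 (mod 116); 10^16 ≡ 16 (mod 116); 10^32 ≡ 24 (mod 116)
10^53 = 10^1 × 10^4 × 10^16 × 10^32 ≡ 56 (mod 116)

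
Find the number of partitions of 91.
64112359

p(n) counts ways to write n as a sum of positive integers (order ignored).
Euler's pentagonal recurrence: p(k) = p(k-1) + p(k-2) - p(k-5) - p(k-7) + p(k-12) + p(k-15) - ... (offsets j(3j∓1)/2, signs ++--, p(0)=1, p(<0)=0).
DP table for k = 0..90: p(0)=1, p(1)=1, p(2)=2, p(3)=3, p(4)=5, p(5)=7, p(6)=11, p(7)=15, p(8)=22, p(9)=30, p(10)=42, p(11)=56, p(12)=77, p(13)=101, p(14)=135, p(15)=176, p(16)=231, p(17)=297, p(18)=385, p(19)=490, p(20)=627, p(21)=792, p(22)=1002, p(23)=1255, p(24)=1575, p(25)=1958, p(26)=2436, p(27)=3010, p(28)=3718, p(29)=4565, p(30)=5604, p(31)=6842, p(32)=8349, p(33)=10143, p(34)=12310, p(35)=14883, p(36)=17977, p(37)=21637, p(38)=26015, p(39)=31185, p(40)=37338, p(41)=44583, p(42)=53174, p(43)=63261, p(44)=75175, p(45)=89134, p(46)=105558, p(47)=124754, p(48)=147273, p(49)=173525, p(50)=204226, p(51)=239943, p(52)=281589, p(53)=329931, p(54)=386155, p(55)=451276, p(56)=526823, p(57)=614154, p(58)=715220, p(59)=831820, p(60)=966467, p(61)=1121505, p(62)=1300156, p(63)=1505499, p(64)=1741630, p(65)=2012558, p(66)=2323520, p(67)=2679689, p(68)=3087735, p(69)=3554345, p(70)=4087968, p(71)=4697205, p(72)=5392783, p(73)=6185689, p(74)=7089500, p(75)=8118264, p(76)=9289091, p(77)=10619863, p(78)=12132164, p(79)=13848650, p(80)=15796476, p(81)=18004327, p(82)=20506255, p(83)=23338469, p(84)=26543660, p(85)=30167357, p(86)=34262962, p(87)=38887673, p(88)=44108109, p(89)=49995925, p(90)=56634173.
Final step: p(91) = p(90) + p(89) - p(86) - p(84) + p(79) + p(76) - p(69) - p(65) + p(56) + p(51) - p(40) - p(34) + p(21) + p(14)
= 56634173 + 49995925 - 34262962 - 26543660 + 13848650 + 9289091 - 3554345 - 2012558 + 526823 + 239943 - 37338 - 12310 + 792 + 135
= 64112359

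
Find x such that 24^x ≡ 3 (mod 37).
22

Baby-step giant-step with step n = ⌈√37⌉ = 7.
Baby steps 24^j mod 37 (j:value) for j=0..6: 0:1, 1:24, 2:21, 3:23, 4:34, 5:2, 6:11.
Giant-step multiplier: 24^(-7) ≡ 24^(36-7) = 24^29 ≡ 15 (mod 37).
Giant steps γ_i = 3·15^i mod 37: γ_0=3, γ_1=8, γ_2=9, γ_3=24 (in table at j=1).
x = i·n + j = 3·7 + 1 = 22.
Check: 24^22 ≡ 3 (mod 37).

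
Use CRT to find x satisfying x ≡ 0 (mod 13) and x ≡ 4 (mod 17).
208

Using Chinese Remainder Theorem:
M = 13 × 17 = 221
M1 = 17, M2 = 13
y1 = 17^(-1) mod 13 = 10
y2 = 13^(-1) mod 17 = 4
x = (0×17×10 + 4×13×4) mod 221 = 208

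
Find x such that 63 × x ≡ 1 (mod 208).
175

gcd(63, 208) = 1, so the inverse exists.
Extended Euclidean algorithm on (208, 63):
208 = 3 × 63 + 19  ⟹  19 = (1)·208 + (-3)·63
63 = 3 × 19 + 6  ⟹  6 = (-3)·208 + (10)·63
19 = 3 × 6 + 1  ⟹  1 = (10)·208 + (-33)·63
So (-33)·63 ≡ 1 (mod 208), i.e. 63^(-1) ≡ -33 ≡ 175 (mod 208).
Check: 63 × 175 = 11025 ≡ 1 (mod 208)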